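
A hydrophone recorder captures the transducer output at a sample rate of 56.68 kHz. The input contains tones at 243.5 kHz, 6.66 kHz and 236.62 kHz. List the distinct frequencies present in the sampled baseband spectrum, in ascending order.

fs/2 = 28.34 kHz.
243.5 kHz mod fs = 16.78 kHz.
16.78 kHz ≤ fs/2 = 28.34 kHz, appears at 16.78 kHz.
6.66 kHz ≤ fs/2 = 28.34 kHz, passes unchanged.
236.62 kHz mod fs = 9.9 kHz.
9.9 kHz ≤ fs/2 = 28.34 kHz, appears at 9.9 kHz.
Distinct values: {6.66 kHz, 9.9 kHz, 16.78 kHz}.

6.66 kHz, 9.9 kHz, 16.78 kHz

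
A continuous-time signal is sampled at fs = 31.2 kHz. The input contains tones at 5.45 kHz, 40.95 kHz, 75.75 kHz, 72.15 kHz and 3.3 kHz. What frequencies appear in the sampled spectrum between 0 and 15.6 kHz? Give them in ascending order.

3.3 kHz, 5.45 kHz, 9.75 kHz, 13.35 kHz

fs/2 = 15.6 kHz.
5.45 kHz ≤ fs/2 = 15.6 kHz, passes unchanged.
40.95 kHz mod fs = 9.75 kHz.
9.75 kHz ≤ fs/2 = 15.6 kHz, appears at 9.75 kHz.
75.75 kHz mod fs = 13.35 kHz.
13.35 kHz ≤ fs/2 = 15.6 kHz, appears at 13.35 kHz.
72.15 kHz mod fs = 9.75 kHz.
9.75 kHz ≤ fs/2 = 15.6 kHz, appears at 9.75 kHz.
3.3 kHz ≤ fs/2 = 15.6 kHz, passes unchanged.
Distinct values: {3.3 kHz, 5.45 kHz, 9.75 kHz, 13.35 kHz}.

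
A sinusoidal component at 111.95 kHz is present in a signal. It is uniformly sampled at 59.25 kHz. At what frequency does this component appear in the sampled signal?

6.55 kHz

111.95 kHz mod fs = 52.7 kHz.
52.7 kHz > fs/2 = 29.625 kHz, folds to fs − 52.7 kHz = 6.55 kHz.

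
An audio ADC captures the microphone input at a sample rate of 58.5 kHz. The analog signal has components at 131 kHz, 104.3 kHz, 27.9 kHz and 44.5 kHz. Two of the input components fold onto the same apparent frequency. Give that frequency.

fs/2 = 29.25 kHz.
131 kHz mod fs = 14 kHz.
14 kHz ≤ fs/2 = 29.25 kHz, appears at 14 kHz.
104.3 kHz mod fs = 45.8 kHz.
45.8 kHz > fs/2 = 29.25 kHz, folds to fs − 45.8 kHz = 12.7 kHz.
27.9 kHz ≤ fs/2 = 29.25 kHz, passes unchanged.
44.5 kHz > fs/2 = 29.25 kHz, folds to fs − 44.5 kHz = 14 kHz.
44.5 kHz and 131 kHz both map to 14 kHz.

14 kHz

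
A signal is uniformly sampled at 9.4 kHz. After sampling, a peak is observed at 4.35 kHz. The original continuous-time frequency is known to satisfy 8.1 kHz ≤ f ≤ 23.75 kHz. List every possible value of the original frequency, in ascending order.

13.75 kHz, 14.45 kHz, 23.15 kHz

Frequencies that alias to 4.35 kHz are k·fs ± 4.35 kHz for integer k ≥ 0.
k=0: 4.35 kHz.
k=1: 5.05 kHz, 13.75 kHz.
k=2: 14.45 kHz, 23.15 kHz.
k=3: 23.85 kHz, 32.55 kHz.
Within [8.1 kHz, 23.75 kHz]: 13.75 kHz, 14.45 kHz, 23.15 kHz.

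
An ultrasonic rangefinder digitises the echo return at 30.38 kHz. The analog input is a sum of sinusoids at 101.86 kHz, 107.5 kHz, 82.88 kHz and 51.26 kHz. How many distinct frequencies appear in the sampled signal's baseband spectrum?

fs/2 = 15.19 kHz.
101.86 kHz mod fs = 10.72 kHz.
10.72 kHz ≤ fs/2 = 15.19 kHz, appears at 10.72 kHz.
107.5 kHz mod fs = 16.36 kHz.
16.36 kHz > fs/2 = 15.19 kHz, folds to fs − 16.36 kHz = 14.02 kHz.
82.88 kHz mod fs = 22.12 kHz.
22.12 kHz > fs/2 = 15.19 kHz, folds to fs − 22.12 kHz = 8.26 kHz.
51.26 kHz mod fs = 20.88 kHz.
20.88 kHz > fs/2 = 15.19 kHz, folds to fs − 20.88 kHz = 9.5 kHz.
Distinct values: {8.26 kHz, 9.5 kHz, 10.72 kHz, 14.02 kHz} → 4.

4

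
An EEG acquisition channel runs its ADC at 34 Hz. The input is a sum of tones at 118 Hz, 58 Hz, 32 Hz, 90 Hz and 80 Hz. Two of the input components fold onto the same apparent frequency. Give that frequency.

fs/2 = 17 Hz.
118 Hz mod fs = 16 Hz.
16 Hz ≤ fs/2 = 17 Hz, appears at 16 Hz.
58 Hz mod fs = 24 Hz.
24 Hz > fs/2 = 17 Hz, folds to fs − 24 Hz = 10 Hz.
32 Hz > fs/2 = 17 Hz, folds to fs − 32 Hz = 2 Hz.
90 Hz mod fs = 22 Hz.
22 Hz > fs/2 = 17 Hz, folds to fs − 22 Hz = 12 Hz.
80 Hz mod fs = 12 Hz.
12 Hz ≤ fs/2 = 17 Hz, appears at 12 Hz.
80 Hz and 90 Hz both map to 12 Hz.

12 Hz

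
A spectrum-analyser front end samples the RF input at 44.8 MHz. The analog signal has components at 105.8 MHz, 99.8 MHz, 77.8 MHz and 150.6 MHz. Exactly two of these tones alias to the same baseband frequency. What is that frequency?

fs/2 = 22.4 MHz.
105.8 MHz mod fs = 16.2 MHz.
16.2 MHz ≤ fs/2 = 22.4 MHz, appears at 16.2 MHz.
99.8 MHz mod fs = 10.2 MHz.
10.2 MHz ≤ fs/2 = 22.4 MHz, appears at 10.2 MHz.
77.8 MHz mod fs = 33 MHz.
33 MHz > fs/2 = 22.4 MHz, folds to fs − 33 MHz = 11.8 MHz.
150.6 MHz mod fs = 16.2 MHz.
16.2 MHz ≤ fs/2 = 22.4 MHz, appears at 16.2 MHz.
105.8 MHz and 150.6 MHz both map to 16.2 MHz.

16.2 MHz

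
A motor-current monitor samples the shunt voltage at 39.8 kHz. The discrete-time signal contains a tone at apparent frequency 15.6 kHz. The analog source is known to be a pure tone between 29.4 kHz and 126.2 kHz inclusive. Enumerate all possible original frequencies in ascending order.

Frequencies that alias to 15.6 kHz are k·fs ± 15.6 kHz for integer k ≥ 0.
k=0: 15.6 kHz.
k=1: 24.2 kHz, 55.4 kHz.
k=2: 64 kHz, 95.2 kHz.
k=3: 103.8 kHz, 135 kHz.
k=4: 143.6 kHz, 174.8 kHz.
Within [29.4 kHz, 126.2 kHz]: 55.4 kHz, 64 kHz, 95.2 kHz, 103.8 kHz.

55.4 kHz, 64 kHz, 95.2 kHz, 103.8 kHz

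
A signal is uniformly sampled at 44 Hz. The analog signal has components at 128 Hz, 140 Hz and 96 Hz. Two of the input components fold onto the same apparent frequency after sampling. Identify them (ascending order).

fs/2 = 22 Hz.
128 Hz mod fs = 40 Hz.
40 Hz > fs/2 = 22 Hz, folds to fs − 40 Hz = 4 Hz.
140 Hz mod fs = 8 Hz.
8 Hz ≤ fs/2 = 22 Hz, appears at 8 Hz.
96 Hz mod fs = 8 Hz.
8 Hz ≤ fs/2 = 22 Hz, appears at 8 Hz.
96 Hz and 140 Hz both map to 8 Hz.

96 Hz, 140 Hz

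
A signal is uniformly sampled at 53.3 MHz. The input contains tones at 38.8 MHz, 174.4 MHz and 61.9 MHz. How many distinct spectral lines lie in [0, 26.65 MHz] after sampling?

2

fs/2 = 26.65 MHz.
38.8 MHz > fs/2 = 26.65 MHz, folds to fs − 38.8 MHz = 14.5 MHz.
174.4 MHz mod fs = 14.5 MHz.
14.5 MHz ≤ fs/2 = 26.65 MHz, appears at 14.5 MHz.
61.9 MHz mod fs = 8.6 MHz.
8.6 MHz ≤ fs/2 = 26.65 MHz, appears at 8.6 MHz.
Distinct values: {8.6 MHz, 14.5 MHz} → 2.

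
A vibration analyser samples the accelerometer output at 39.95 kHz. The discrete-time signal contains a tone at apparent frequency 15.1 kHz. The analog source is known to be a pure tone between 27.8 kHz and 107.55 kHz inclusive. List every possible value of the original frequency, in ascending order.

Frequencies that alias to 15.1 kHz are k·fs ± 15.1 kHz for integer k ≥ 0.
k=0: 15.1 kHz.
k=1: 24.85 kHz, 55.05 kHz.
k=2: 64.8 kHz, 95 kHz.
k=3: 104.75 kHz, 134.95 kHz.
k=4: 144.7 kHz, 174.9 kHz.
Within [27.8 kHz, 107.55 kHz]: 55.05 kHz, 64.8 kHz, 95 kHz, 104.75 kHz.

55.05 kHz, 64.8 kHz, 95 kHz, 104.75 kHz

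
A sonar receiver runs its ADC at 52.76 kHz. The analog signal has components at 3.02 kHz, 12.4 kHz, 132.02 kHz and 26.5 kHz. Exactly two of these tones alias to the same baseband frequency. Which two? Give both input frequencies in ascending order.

26.5 kHz, 132.02 kHz

fs/2 = 26.38 kHz.
3.02 kHz ≤ fs/2 = 26.38 kHz, passes unchanged.
12.4 kHz ≤ fs/2 = 26.38 kHz, passes unchanged.
132.02 kHz mod fs = 26.5 kHz.
26.5 kHz > fs/2 = 26.38 kHz, folds to fs − 26.5 kHz = 26.26 kHz.
26.5 kHz > fs/2 = 26.38 kHz, folds to fs − 26.5 kHz = 26.26 kHz.
26.5 kHz and 132.02 kHz both map to 26.26 kHz.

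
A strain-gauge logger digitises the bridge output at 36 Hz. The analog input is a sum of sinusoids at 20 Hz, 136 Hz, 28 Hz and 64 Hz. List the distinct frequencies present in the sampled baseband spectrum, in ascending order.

8 Hz, 16 Hz

fs/2 = 18 Hz.
20 Hz > fs/2 = 18 Hz, folds to fs − 20 Hz = 16 Hz.
136 Hz mod fs = 28 Hz.
28 Hz > fs/2 = 18 Hz, folds to fs − 28 Hz = 8 Hz.
28 Hz > fs/2 = 18 Hz, folds to fs − 28 Hz = 8 Hz.
64 Hz mod fs = 28 Hz.
28 Hz > fs/2 = 18 Hz, folds to fs − 28 Hz = 8 Hz.
Distinct values: {8 Hz, 16 Hz}.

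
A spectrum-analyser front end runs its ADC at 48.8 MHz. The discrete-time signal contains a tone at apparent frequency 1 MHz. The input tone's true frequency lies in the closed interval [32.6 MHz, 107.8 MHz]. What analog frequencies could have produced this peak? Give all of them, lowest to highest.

Frequencies that alias to 1 MHz are k·fs ± 1 MHz for integer k ≥ 0.
k=0: 1 MHz.
k=1: 47.8 MHz, 49.8 MHz.
k=2: 96.6 MHz, 98.6 MHz.
k=3: 145.4 MHz, 147.4 MHz.
Within [32.6 MHz, 107.8 MHz]: 47.8 MHz, 49.8 MHz, 96.6 MHz, 98.6 MHz.

47.8 MHz, 49.8 MHz, 96.6 MHz, 98.6 MHz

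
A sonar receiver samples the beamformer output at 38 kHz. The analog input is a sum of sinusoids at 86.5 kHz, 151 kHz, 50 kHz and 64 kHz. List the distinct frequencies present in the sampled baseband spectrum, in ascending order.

1 kHz, 10.5 kHz, 12 kHz

fs/2 = 19 kHz.
86.5 kHz mod fs = 10.5 kHz.
10.5 kHz ≤ fs/2 = 19 kHz, appears at 10.5 kHz.
151 kHz mod fs = 37 kHz.
37 kHz > fs/2 = 19 kHz, folds to fs − 37 kHz = 1 kHz.
50 kHz mod fs = 12 kHz.
12 kHz ≤ fs/2 = 19 kHz, appears at 12 kHz.
64 kHz mod fs = 26 kHz.
26 kHz > fs/2 = 19 kHz, folds to fs − 26 kHz = 12 kHz.
Distinct values: {1 kHz, 10.5 kHz, 12 kHz}.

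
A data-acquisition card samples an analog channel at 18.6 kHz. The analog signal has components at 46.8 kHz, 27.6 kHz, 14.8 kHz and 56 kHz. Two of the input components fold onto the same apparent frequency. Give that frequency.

9 kHz

fs/2 = 9.3 kHz.
46.8 kHz mod fs = 9.6 kHz.
9.6 kHz > fs/2 = 9.3 kHz, folds to fs − 9.6 kHz = 9 kHz.
27.6 kHz mod fs = 9 kHz.
9 kHz ≤ fs/2 = 9.3 kHz, appears at 9 kHz.
14.8 kHz > fs/2 = 9.3 kHz, folds to fs − 14.8 kHz = 3.8 kHz.
56 kHz mod fs = 0.2 kHz.
0.2 kHz ≤ fs/2 = 9.3 kHz, appears at 0.2 kHz.
27.6 kHz and 46.8 kHz both map to 9 kHz.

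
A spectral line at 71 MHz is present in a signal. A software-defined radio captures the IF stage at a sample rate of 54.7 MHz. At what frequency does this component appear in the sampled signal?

71 MHz mod fs = 16.3 MHz.
16.3 MHz ≤ fs/2 = 27.35 MHz, appears at 16.3 MHz.

16.3 MHz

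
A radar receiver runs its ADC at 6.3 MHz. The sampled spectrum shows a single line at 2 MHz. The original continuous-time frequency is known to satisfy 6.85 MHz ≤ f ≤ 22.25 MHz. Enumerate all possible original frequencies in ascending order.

8.3 MHz, 10.6 MHz, 14.6 MHz, 16.9 MHz, 20.9 MHz

Frequencies that alias to 2 MHz are k·fs ± 2 MHz for integer k ≥ 0.
k=0: 2 MHz.
k=1: 4.3 MHz, 8.3 MHz.
k=2: 10.6 MHz, 14.6 MHz.
k=3: 16.9 MHz, 20.9 MHz.
k=4: 23.2 MHz, 27.2 MHz.
Within [6.85 MHz, 22.25 MHz]: 8.3 MHz, 10.6 MHz, 14.6 MHz, 16.9 MHz, 20.9 MHz.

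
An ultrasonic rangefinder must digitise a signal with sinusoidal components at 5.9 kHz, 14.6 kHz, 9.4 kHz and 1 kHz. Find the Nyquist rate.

Highest-frequency component: 14.6 kHz.
Nyquist rate = 2 × 14.6 kHz = 29.2 kHz.

29.2 kHz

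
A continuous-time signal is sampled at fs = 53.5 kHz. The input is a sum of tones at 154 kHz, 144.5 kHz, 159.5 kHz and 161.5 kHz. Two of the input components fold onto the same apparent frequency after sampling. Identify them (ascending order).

fs/2 = 26.75 kHz.
154 kHz mod fs = 47 kHz.
47 kHz > fs/2 = 26.75 kHz, folds to fs − 47 kHz = 6.5 kHz.
144.5 kHz mod fs = 37.5 kHz.
37.5 kHz > fs/2 = 26.75 kHz, folds to fs − 37.5 kHz = 16 kHz.
159.5 kHz mod fs = 52.5 kHz.
52.5 kHz > fs/2 = 26.75 kHz, folds to fs − 52.5 kHz = 1 kHz.
161.5 kHz mod fs = 1 kHz.
1 kHz ≤ fs/2 = 26.75 kHz, appears at 1 kHz.
159.5 kHz and 161.5 kHz both map to 1 kHz.

159.5 kHz, 161.5 kHz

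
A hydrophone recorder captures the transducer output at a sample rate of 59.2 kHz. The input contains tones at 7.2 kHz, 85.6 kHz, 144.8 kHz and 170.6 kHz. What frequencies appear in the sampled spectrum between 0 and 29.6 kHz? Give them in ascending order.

7 kHz, 7.2 kHz, 26.4 kHz

fs/2 = 29.6 kHz.
7.2 kHz ≤ fs/2 = 29.6 kHz, passes unchanged.
85.6 kHz mod fs = 26.4 kHz.
26.4 kHz ≤ fs/2 = 29.6 kHz, appears at 26.4 kHz.
144.8 kHz mod fs = 26.4 kHz.
26.4 kHz ≤ fs/2 = 29.6 kHz, appears at 26.4 kHz.
170.6 kHz mod fs = 52.2 kHz.
52.2 kHz > fs/2 = 29.6 kHz, folds to fs − 52.2 kHz = 7 kHz.
Distinct values: {7 kHz, 7.2 kHz, 26.4 kHz}.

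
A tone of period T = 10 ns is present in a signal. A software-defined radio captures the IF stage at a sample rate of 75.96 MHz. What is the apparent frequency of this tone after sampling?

T = 10 ns → f = 1/T = 100 MHz.
100 MHz mod fs = 24.04 MHz.
24.04 MHz ≤ fs/2 = 37.98 MHz, appears at 24.04 MHz.

24.04 MHz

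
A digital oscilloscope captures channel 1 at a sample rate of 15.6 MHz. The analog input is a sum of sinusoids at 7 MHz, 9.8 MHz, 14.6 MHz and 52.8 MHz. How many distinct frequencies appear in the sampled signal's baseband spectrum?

fs/2 = 7.8 MHz.
7 MHz ≤ fs/2 = 7.8 MHz, passes unchanged.
9.8 MHz > fs/2 = 7.8 MHz, folds to fs − 9.8 MHz = 5.8 MHz.
14.6 MHz > fs/2 = 7.8 MHz, folds to fs − 14.6 MHz = 1 MHz.
52.8 MHz mod fs = 6 MHz.
6 MHz ≤ fs/2 = 7.8 MHz, appears at 6 MHz.
Distinct values: {1 MHz, 5.8 MHz, 6 MHz, 7 MHz} → 4.

4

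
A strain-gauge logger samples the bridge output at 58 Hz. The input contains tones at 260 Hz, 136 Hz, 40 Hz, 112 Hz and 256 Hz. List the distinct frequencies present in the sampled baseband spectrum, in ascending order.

4 Hz, 18 Hz, 20 Hz, 24 Hz, 28 Hz

fs/2 = 29 Hz.
260 Hz mod fs = 28 Hz.
28 Hz ≤ fs/2 = 29 Hz, appears at 28 Hz.
136 Hz mod fs = 20 Hz.
20 Hz ≤ fs/2 = 29 Hz, appears at 20 Hz.
40 Hz > fs/2 = 29 Hz, folds to fs − 40 Hz = 18 Hz.
112 Hz mod fs = 54 Hz.
54 Hz > fs/2 = 29 Hz, folds to fs − 54 Hz = 4 Hz.
256 Hz mod fs = 24 Hz.
24 Hz ≤ fs/2 = 29 Hz, appears at 24 Hz.
Distinct values: {4 Hz, 18 Hz, 20 Hz, 24 Hz, 28 Hz}.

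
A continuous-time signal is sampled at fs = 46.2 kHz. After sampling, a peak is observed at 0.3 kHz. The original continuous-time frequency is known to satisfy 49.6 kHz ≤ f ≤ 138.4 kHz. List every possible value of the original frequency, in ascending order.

92.1 kHz, 92.7 kHz, 138.3 kHz

Frequencies that alias to 0.3 kHz are k·fs ± 0.3 kHz for integer k ≥ 0.
k=0: 0.3 kHz.
k=1: 45.9 kHz, 46.5 kHz.
k=2: 92.1 kHz, 92.7 kHz.
k=3: 138.3 kHz, 138.9 kHz.
k=4: 184.5 kHz, 185.1 kHz.
Within [49.6 kHz, 138.4 kHz]: 92.1 kHz, 92.7 kHz, 138.3 kHz.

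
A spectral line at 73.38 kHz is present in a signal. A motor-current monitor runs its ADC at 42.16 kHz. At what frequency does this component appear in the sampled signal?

73.38 kHz mod fs = 31.22 kHz.
31.22 kHz > fs/2 = 21.08 kHz, folds to fs − 31.22 kHz = 10.94 kHz.

10.94 kHz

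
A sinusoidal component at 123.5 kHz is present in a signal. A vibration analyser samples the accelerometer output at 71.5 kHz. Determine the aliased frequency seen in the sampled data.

123.5 kHz mod fs = 52 kHz.
52 kHz > fs/2 = 35.75 kHz, folds to fs − 52 kHz = 19.5 kHz.

19.5 kHz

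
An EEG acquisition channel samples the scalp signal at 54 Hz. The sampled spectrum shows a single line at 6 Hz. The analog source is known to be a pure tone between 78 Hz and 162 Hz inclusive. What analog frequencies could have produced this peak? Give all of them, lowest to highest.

Frequencies that alias to 6 Hz are k·fs ± 6 Hz for integer k ≥ 0.
k=0: 6 Hz.
k=1: 48 Hz, 60 Hz.
k=2: 102 Hz, 114 Hz.
k=3: 156 Hz, 168 Hz.
k=4: 210 Hz, 222 Hz.
Within [78 Hz, 162 Hz]: 102 Hz, 114 Hz, 156 Hz.

102 Hz, 114 Hz, 156 Hz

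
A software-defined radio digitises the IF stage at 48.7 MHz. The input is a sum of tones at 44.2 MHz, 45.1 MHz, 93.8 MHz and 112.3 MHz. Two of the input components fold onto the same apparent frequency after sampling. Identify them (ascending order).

fs/2 = 24.35 MHz.
44.2 MHz > fs/2 = 24.35 MHz, folds to fs − 44.2 MHz = 4.5 MHz.
45.1 MHz > fs/2 = 24.35 MHz, folds to fs − 45.1 MHz = 3.6 MHz.
93.8 MHz mod fs = 45.1 MHz.
45.1 MHz > fs/2 = 24.35 MHz, folds to fs − 45.1 MHz = 3.6 MHz.
112.3 MHz mod fs = 14.9 MHz.
14.9 MHz ≤ fs/2 = 24.35 MHz, appears at 14.9 MHz.
45.1 MHz and 93.8 MHz both map to 3.6 MHz.

45.1 MHz, 93.8 MHz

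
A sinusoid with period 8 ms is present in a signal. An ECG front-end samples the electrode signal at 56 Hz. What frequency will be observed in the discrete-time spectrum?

T = 8 ms → f = 1/T = 125 Hz.
125 Hz mod fs = 13 Hz.
13 Hz ≤ fs/2 = 28 Hz, appears at 13 Hz.

13 Hz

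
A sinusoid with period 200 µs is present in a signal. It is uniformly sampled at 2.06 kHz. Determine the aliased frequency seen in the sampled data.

T = 200 µs → f = 1/T = 5 kHz.
5 kHz mod fs = 0.88 kHz.
0.88 kHz ≤ fs/2 = 1.03 kHz, appears at 0.88 kHz.

0.88 kHz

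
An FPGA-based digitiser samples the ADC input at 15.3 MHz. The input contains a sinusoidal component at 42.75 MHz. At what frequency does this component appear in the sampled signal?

42.75 MHz mod fs = 12.15 MHz.
12.15 MHz > fs/2 = 7.65 MHz, folds to fs − 12.15 MHz = 3.15 MHz.

3.15 MHz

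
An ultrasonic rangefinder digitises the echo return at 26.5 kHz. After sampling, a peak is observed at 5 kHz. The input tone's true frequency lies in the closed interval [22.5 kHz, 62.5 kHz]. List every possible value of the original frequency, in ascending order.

Frequencies that alias to 5 kHz are k·fs ± 5 kHz for integer k ≥ 0.
k=0: 5 kHz.
k=1: 21.5 kHz, 31.5 kHz.
k=2: 48 kHz, 58 kHz.
k=3: 74.5 kHz, 84.5 kHz.
Within [22.5 kHz, 62.5 kHz]: 31.5 kHz, 48 kHz, 58 kHz.

31.5 kHz, 48 kHz, 58 kHz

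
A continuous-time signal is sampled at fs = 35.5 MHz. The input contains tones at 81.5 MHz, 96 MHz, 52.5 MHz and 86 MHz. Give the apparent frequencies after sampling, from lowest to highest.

10.5 MHz, 15 MHz, 17 MHz

fs/2 = 17.75 MHz.
81.5 MHz mod fs = 10.5 MHz.
10.5 MHz ≤ fs/2 = 17.75 MHz, appears at 10.5 MHz.
96 MHz mod fs = 25 MHz.
25 MHz > fs/2 = 17.75 MHz, folds to fs − 25 MHz = 10.5 MHz.
52.5 MHz mod fs = 17 MHz.
17 MHz ≤ fs/2 = 17.75 MHz, appears at 17 MHz.
86 MHz mod fs = 15 MHz.
15 MHz ≤ fs/2 = 17.75 MHz, appears at 15 MHz.
Distinct values: {10.5 MHz, 15 MHz, 17 MHz}.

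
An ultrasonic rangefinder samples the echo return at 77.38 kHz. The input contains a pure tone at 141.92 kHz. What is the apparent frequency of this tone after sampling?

141.92 kHz mod fs = 64.54 kHz.
64.54 kHz > fs/2 = 38.69 kHz, folds to fs − 64.54 kHz = 12.84 kHz.

12.84 kHz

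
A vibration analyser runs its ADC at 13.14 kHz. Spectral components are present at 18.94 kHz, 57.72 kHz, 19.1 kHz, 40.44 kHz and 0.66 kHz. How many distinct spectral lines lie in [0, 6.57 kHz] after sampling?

fs/2 = 6.57 kHz.
18.94 kHz mod fs = 5.8 kHz.
5.8 kHz ≤ fs/2 = 6.57 kHz, appears at 5.8 kHz.
57.72 kHz mod fs = 5.16 kHz.
5.16 kHz ≤ fs/2 = 6.57 kHz, appears at 5.16 kHz.
19.1 kHz mod fs = 5.96 kHz.
5.96 kHz ≤ fs/2 = 6.57 kHz, appears at 5.96 kHz.
40.44 kHz mod fs = 1.02 kHz.
1.02 kHz ≤ fs/2 = 6.57 kHz, appears at 1.02 kHz.
0.66 kHz ≤ fs/2 = 6.57 kHz, passes unchanged.
Distinct values: {0.66 kHz, 1.02 kHz, 5.16 kHz, 5.8 kHz, 5.96 kHz} → 5.

5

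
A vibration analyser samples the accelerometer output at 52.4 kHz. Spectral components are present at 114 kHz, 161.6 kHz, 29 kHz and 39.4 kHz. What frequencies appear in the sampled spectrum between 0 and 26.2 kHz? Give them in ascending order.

fs/2 = 26.2 kHz.
114 kHz mod fs = 9.2 kHz.
9.2 kHz ≤ fs/2 = 26.2 kHz, appears at 9.2 kHz.
161.6 kHz mod fs = 4.4 kHz.
4.4 kHz ≤ fs/2 = 26.2 kHz, appears at 4.4 kHz.
29 kHz > fs/2 = 26.2 kHz, folds to fs − 29 kHz = 23.4 kHz.
39.4 kHz > fs/2 = 26.2 kHz, folds to fs − 39.4 kHz = 13 kHz.
Distinct values: {4.4 kHz, 9.2 kHz, 13 kHz, 23.4 kHz}.

4.4 kHz, 9.2 kHz, 13 kHz, 23.4 kHz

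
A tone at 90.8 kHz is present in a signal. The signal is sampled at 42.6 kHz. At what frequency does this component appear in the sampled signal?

90.8 kHz mod fs = 5.6 kHz.
5.6 kHz ≤ fs/2 = 21.3 kHz, appears at 5.6 kHz.

5.6 kHz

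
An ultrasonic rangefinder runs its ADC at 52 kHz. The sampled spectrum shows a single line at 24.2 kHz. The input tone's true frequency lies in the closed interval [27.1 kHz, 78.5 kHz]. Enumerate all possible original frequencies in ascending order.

Frequencies that alias to 24.2 kHz are k·fs ± 24.2 kHz for integer k ≥ 0.
k=0: 24.2 kHz.
k=1: 27.8 kHz, 76.2 kHz.
k=2: 79.8 kHz, 128.2 kHz.
Within [27.1 kHz, 78.5 kHz]: 27.8 kHz, 76.2 kHz.

27.8 kHz, 76.2 kHz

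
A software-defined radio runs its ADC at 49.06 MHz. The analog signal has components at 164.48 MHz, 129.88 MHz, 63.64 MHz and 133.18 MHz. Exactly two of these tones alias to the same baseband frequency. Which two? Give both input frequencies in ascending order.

fs/2 = 24.53 MHz.
164.48 MHz mod fs = 17.3 MHz.
17.3 MHz ≤ fs/2 = 24.53 MHz, appears at 17.3 MHz.
129.88 MHz mod fs = 31.76 MHz.
31.76 MHz > fs/2 = 24.53 MHz, folds to fs − 31.76 MHz = 17.3 MHz.
63.64 MHz mod fs = 14.58 MHz.
14.58 MHz ≤ fs/2 = 24.53 MHz, appears at 14.58 MHz.
133.18 MHz mod fs = 35.06 MHz.
35.06 MHz > fs/2 = 24.53 MHz, folds to fs − 35.06 MHz = 14 MHz.
129.88 MHz and 164.48 MHz both map to 17.3 MHz.

129.88 MHz, 164.48 MHz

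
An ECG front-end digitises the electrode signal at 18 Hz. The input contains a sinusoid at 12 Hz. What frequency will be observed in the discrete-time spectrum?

6 Hz

12 Hz > fs/2 = 9 Hz, folds to fs − 12 Hz = 6 Hz.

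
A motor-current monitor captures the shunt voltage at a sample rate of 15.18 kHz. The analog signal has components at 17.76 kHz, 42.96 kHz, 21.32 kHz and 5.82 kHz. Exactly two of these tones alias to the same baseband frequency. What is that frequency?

2.58 kHz

fs/2 = 7.59 kHz.
17.76 kHz mod fs = 2.58 kHz.
2.58 kHz ≤ fs/2 = 7.59 kHz, appears at 2.58 kHz.
42.96 kHz mod fs = 12.6 kHz.
12.6 kHz > fs/2 = 7.59 kHz, folds to fs − 12.6 kHz = 2.58 kHz.
21.32 kHz mod fs = 6.14 kHz.
6.14 kHz ≤ fs/2 = 7.59 kHz, appears at 6.14 kHz.
5.82 kHz ≤ fs/2 = 7.59 kHz, passes unchanged.
17.76 kHz and 42.96 kHz both map to 2.58 kHz.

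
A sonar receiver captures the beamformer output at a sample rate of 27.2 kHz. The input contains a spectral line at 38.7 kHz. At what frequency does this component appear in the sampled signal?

11.5 kHz

38.7 kHz mod fs = 11.5 kHz.
11.5 kHz ≤ fs/2 = 13.6 kHz, appears at 11.5 kHz.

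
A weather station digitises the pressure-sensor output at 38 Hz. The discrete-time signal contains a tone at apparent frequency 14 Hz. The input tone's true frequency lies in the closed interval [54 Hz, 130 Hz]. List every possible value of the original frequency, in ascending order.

62 Hz, 90 Hz, 100 Hz, 128 Hz

Frequencies that alias to 14 Hz are k·fs ± 14 Hz for integer k ≥ 0.
k=0: 14 Hz.
k=1: 24 Hz, 52 Hz.
k=2: 62 Hz, 90 Hz.
k=3: 100 Hz, 128 Hz.
k=4: 138 Hz, 166 Hz.
Within [54 Hz, 130 Hz]: 62 Hz, 90 Hz, 100 Hz, 128 Hz.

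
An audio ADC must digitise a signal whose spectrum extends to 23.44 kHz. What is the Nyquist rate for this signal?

46.88 kHz

Nyquist rate = 2 × 23.44 kHz = 46.88 kHz.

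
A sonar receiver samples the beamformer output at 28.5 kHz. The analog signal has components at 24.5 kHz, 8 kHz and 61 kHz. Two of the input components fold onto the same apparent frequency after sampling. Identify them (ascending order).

24.5 kHz, 61 kHz

fs/2 = 14.25 kHz.
24.5 kHz > fs/2 = 14.25 kHz, folds to fs − 24.5 kHz = 4 kHz.
8 kHz ≤ fs/2 = 14.25 kHz, passes unchanged.
61 kHz mod fs = 4 kHz.
4 kHz ≤ fs/2 = 14.25 kHz, appears at 4 kHz.
24.5 kHz and 61 kHz both map to 4 kHz.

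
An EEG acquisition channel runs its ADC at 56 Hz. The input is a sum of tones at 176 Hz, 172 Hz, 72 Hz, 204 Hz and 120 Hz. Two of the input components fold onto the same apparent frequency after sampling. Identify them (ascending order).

120 Hz, 176 Hz

fs/2 = 28 Hz.
176 Hz mod fs = 8 Hz.
8 Hz ≤ fs/2 = 28 Hz, appears at 8 Hz.
172 Hz mod fs = 4 Hz.
4 Hz ≤ fs/2 = 28 Hz, appears at 4 Hz.
72 Hz mod fs = 16 Hz.
16 Hz ≤ fs/2 = 28 Hz, appears at 16 Hz.
204 Hz mod fs = 36 Hz.
36 Hz > fs/2 = 28 Hz, folds to fs − 36 Hz = 20 Hz.
120 Hz mod fs = 8 Hz.
8 Hz ≤ fs/2 = 28 Hz, appears at 8 Hz.
120 Hz and 176 Hz both map to 8 Hz.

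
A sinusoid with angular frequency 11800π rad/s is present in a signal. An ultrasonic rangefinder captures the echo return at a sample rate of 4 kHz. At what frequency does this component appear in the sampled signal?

1.9 kHz

ω = 11800π rad/s → f = ω/(2π) = 5900 Hz = 5.9 kHz.
5.9 kHz mod fs = 1.9 kHz.
1.9 kHz ≤ fs/2 = 2 kHz, appears at 1.9 kHz.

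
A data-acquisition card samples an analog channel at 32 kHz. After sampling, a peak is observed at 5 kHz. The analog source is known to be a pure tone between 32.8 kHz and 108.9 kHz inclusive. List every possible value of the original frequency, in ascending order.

37 kHz, 59 kHz, 69 kHz, 91 kHz, 101 kHz

Frequencies that alias to 5 kHz are k·fs ± 5 kHz for integer k ≥ 0.
k=0: 5 kHz.
k=1: 27 kHz, 37 kHz.
k=2: 59 kHz, 69 kHz.
k=3: 91 kHz, 101 kHz.
k=4: 123 kHz, 133 kHz.
Within [32.8 kHz, 108.9 kHz]: 37 kHz, 59 kHz, 69 kHz, 91 kHz, 101 kHz.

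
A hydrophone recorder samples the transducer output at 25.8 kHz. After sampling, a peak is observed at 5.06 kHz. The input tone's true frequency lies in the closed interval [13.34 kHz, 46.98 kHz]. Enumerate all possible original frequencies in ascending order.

20.74 kHz, 30.86 kHz, 46.54 kHz

Frequencies that alias to 5.06 kHz are k·fs ± 5.06 kHz for integer k ≥ 0.
k=0: 5.06 kHz.
k=1: 20.74 kHz, 30.86 kHz.
k=2: 46.54 kHz, 56.66 kHz.
k=3: 72.34 kHz, 82.46 kHz.
Within [13.34 kHz, 46.98 kHz]: 20.74 kHz, 30.86 kHz, 46.54 kHz.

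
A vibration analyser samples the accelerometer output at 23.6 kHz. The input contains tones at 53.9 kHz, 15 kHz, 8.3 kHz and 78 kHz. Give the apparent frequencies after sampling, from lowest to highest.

fs/2 = 11.8 kHz.
53.9 kHz mod fs = 6.7 kHz.
6.7 kHz ≤ fs/2 = 11.8 kHz, appears at 6.7 kHz.
15 kHz > fs/2 = 11.8 kHz, folds to fs − 15 kHz = 8.6 kHz.
8.3 kHz ≤ fs/2 = 11.8 kHz, passes unchanged.
78 kHz mod fs = 7.2 kHz.
7.2 kHz ≤ fs/2 = 11.8 kHz, appears at 7.2 kHz.
Distinct values: {6.7 kHz, 7.2 kHz, 8.3 kHz, 8.6 kHz}.

6.7 kHz, 7.2 kHz, 8.3 kHz, 8.6 kHz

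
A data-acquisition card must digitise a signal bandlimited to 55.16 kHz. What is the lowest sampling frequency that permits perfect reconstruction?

Nyquist rate = 2 × 55.16 kHz = 110.32 kHz.

110.32 kHz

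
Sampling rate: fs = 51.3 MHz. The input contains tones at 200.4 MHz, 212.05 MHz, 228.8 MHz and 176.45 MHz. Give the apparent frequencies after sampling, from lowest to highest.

4.8 MHz, 6.85 MHz, 22.55 MHz, 23.6 MHz

fs/2 = 25.65 MHz.
200.4 MHz mod fs = 46.5 MHz.
46.5 MHz > fs/2 = 25.65 MHz, folds to fs − 46.5 MHz = 4.8 MHz.
212.05 MHz mod fs = 6.85 MHz.
6.85 MHz ≤ fs/2 = 25.65 MHz, appears at 6.85 MHz.
228.8 MHz mod fs = 23.6 MHz.
23.6 MHz ≤ fs/2 = 25.65 MHz, appears at 23.6 MHz.
176.45 MHz mod fs = 22.55 MHz.
22.55 MHz ≤ fs/2 = 25.65 MHz, appears at 22.55 MHz.
Distinct values: {4.8 MHz, 6.85 MHz, 22.55 MHz, 23.6 MHz}.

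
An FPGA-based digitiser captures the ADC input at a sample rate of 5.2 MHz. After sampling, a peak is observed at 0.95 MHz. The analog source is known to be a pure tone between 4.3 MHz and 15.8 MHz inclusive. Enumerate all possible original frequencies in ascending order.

6.15 MHz, 9.45 MHz, 11.35 MHz, 14.65 MHz

Frequencies that alias to 0.95 MHz are k·fs ± 0.95 MHz for integer k ≥ 0.
k=0: 0.95 MHz.
k=1: 4.25 MHz, 6.15 MHz.
k=2: 9.45 MHz, 11.35 MHz.
k=3: 14.65 MHz, 16.55 MHz.
k=4: 19.85 MHz, 21.75 MHz.
Within [4.3 MHz, 15.8 MHz]: 6.15 MHz, 9.45 MHz, 11.35 MHz, 14.65 MHz.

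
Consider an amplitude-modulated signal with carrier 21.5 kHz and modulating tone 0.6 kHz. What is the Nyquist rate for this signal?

44.2 kHz

AM sidebands sit at fc ± fm = 20.9 kHz and 22.1 kHz.
Highest-frequency component: 22.1 kHz.
Nyquist rate = 2 × 22.1 kHz = 44.2 kHz.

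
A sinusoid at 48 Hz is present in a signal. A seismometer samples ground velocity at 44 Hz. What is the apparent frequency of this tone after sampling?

4 Hz

48 Hz mod fs = 4 Hz.
4 Hz ≤ fs/2 = 22 Hz, appears at 4 Hz.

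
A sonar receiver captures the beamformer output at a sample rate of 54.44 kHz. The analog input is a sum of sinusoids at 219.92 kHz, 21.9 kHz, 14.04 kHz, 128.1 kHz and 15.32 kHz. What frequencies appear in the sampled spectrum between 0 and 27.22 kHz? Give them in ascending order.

2.16 kHz, 14.04 kHz, 15.32 kHz, 19.22 kHz, 21.9 kHz

fs/2 = 27.22 kHz.
219.92 kHz mod fs = 2.16 kHz.
2.16 kHz ≤ fs/2 = 27.22 kHz, appears at 2.16 kHz.
21.9 kHz ≤ fs/2 = 27.22 kHz, passes unchanged.
14.04 kHz ≤ fs/2 = 27.22 kHz, passes unchanged.
128.1 kHz mod fs = 19.22 kHz.
19.22 kHz ≤ fs/2 = 27.22 kHz, appears at 19.22 kHz.
15.32 kHz ≤ fs/2 = 27.22 kHz, passes unchanged.
Distinct values: {2.16 kHz, 14.04 kHz, 15.32 kHz, 19.22 kHz, 21.9 kHz}.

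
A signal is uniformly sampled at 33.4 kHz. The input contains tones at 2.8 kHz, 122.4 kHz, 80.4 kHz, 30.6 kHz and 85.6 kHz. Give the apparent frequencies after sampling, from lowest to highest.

2.8 kHz, 11.2 kHz, 13.6 kHz, 14.6 kHz

fs/2 = 16.7 kHz.
2.8 kHz ≤ fs/2 = 16.7 kHz, passes unchanged.
122.4 kHz mod fs = 22.2 kHz.
22.2 kHz > fs/2 = 16.7 kHz, folds to fs − 22.2 kHz = 11.2 kHz.
80.4 kHz mod fs = 13.6 kHz.
13.6 kHz ≤ fs/2 = 16.7 kHz, appears at 13.6 kHz.
30.6 kHz > fs/2 = 16.7 kHz, folds to fs − 30.6 kHz = 2.8 kHz.
85.6 kHz mod fs = 18.8 kHz.
18.8 kHz > fs/2 = 16.7 kHz, folds to fs − 18.8 kHz = 14.6 kHz.
Distinct values: {2.8 kHz, 11.2 kHz, 13.6 kHz, 14.6 kHz}.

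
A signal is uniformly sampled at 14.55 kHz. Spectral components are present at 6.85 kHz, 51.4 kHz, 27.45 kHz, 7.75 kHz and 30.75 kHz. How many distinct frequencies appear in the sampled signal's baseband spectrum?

fs/2 = 7.275 kHz.
6.85 kHz ≤ fs/2 = 7.275 kHz, passes unchanged.
51.4 kHz mod fs = 7.75 kHz.
7.75 kHz > fs/2 = 7.275 kHz, folds to fs − 7.75 kHz = 6.8 kHz.
27.45 kHz mod fs = 12.9 kHz.
12.9 kHz > fs/2 = 7.275 kHz, folds to fs − 12.9 kHz = 1.65 kHz.
7.75 kHz > fs/2 = 7.275 kHz, folds to fs − 7.75 kHz = 6.8 kHz.
30.75 kHz mod fs = 1.65 kHz.
1.65 kHz ≤ fs/2 = 7.275 kHz, appears at 1.65 kHz.
Distinct values: {1.65 kHz, 6.8 kHz, 6.85 kHz} → 3.

3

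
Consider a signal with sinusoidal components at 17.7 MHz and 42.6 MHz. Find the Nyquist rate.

85.2 MHz

Highest-frequency component: 42.6 MHz.
Nyquist rate = 2 × 42.6 MHz = 85.2 MHz.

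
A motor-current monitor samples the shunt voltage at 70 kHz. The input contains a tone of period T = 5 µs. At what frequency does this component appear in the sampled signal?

10 kHz

T = 5 µs → f = 1/T = 200 kHz.
200 kHz mod fs = 60 kHz.
60 kHz > fs/2 = 35 kHz, folds to fs − 60 kHz = 10 kHz.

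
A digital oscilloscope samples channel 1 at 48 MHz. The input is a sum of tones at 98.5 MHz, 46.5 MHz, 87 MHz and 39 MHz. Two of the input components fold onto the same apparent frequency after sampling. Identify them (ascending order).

fs/2 = 24 MHz.
98.5 MHz mod fs = 2.5 MHz.
2.5 MHz ≤ fs/2 = 24 MHz, appears at 2.5 MHz.
46.5 MHz > fs/2 = 24 MHz, folds to fs − 46.5 MHz = 1.5 MHz.
87 MHz mod fs = 39 MHz.
39 MHz > fs/2 = 24 MHz, folds to fs − 39 MHz = 9 MHz.
39 MHz > fs/2 = 24 MHz, folds to fs − 39 MHz = 9 MHz.
39 MHz and 87 MHz both map to 9 MHz.

39 MHz, 87 MHz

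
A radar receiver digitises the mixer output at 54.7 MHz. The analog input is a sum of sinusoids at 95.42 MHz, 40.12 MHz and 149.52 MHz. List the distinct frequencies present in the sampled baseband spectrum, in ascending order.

13.98 MHz, 14.58 MHz

fs/2 = 27.35 MHz.
95.42 MHz mod fs = 40.72 MHz.
40.72 MHz > fs/2 = 27.35 MHz, folds to fs − 40.72 MHz = 13.98 MHz.
40.12 MHz > fs/2 = 27.35 MHz, folds to fs − 40.12 MHz = 14.58 MHz.
149.52 MHz mod fs = 40.12 MHz.
40.12 MHz > fs/2 = 27.35 MHz, folds to fs − 40.12 MHz = 14.58 MHz.
Distinct values: {13.98 MHz, 14.58 MHz}.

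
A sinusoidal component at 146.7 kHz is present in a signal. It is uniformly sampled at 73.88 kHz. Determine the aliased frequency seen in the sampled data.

146.7 kHz mod fs = 72.82 kHz.
72.82 kHz > fs/2 = 36.94 kHz, folds to fs − 72.82 kHz = 1.06 kHz.

1.06 kHz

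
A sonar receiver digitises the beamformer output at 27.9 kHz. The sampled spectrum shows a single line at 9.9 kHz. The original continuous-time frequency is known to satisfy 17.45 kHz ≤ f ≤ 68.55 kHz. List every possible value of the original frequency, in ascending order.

Frequencies that alias to 9.9 kHz are k·fs ± 9.9 kHz for integer k ≥ 0.
k=0: 9.9 kHz.
k=1: 18 kHz, 37.8 kHz.
k=2: 45.9 kHz, 65.7 kHz.
k=3: 73.8 kHz, 93.6 kHz.
Within [17.45 kHz, 68.55 kHz]: 18 kHz, 37.8 kHz, 45.9 kHz, 65.7 kHz.

18 kHz, 37.8 kHz, 45.9 kHz, 65.7 kHz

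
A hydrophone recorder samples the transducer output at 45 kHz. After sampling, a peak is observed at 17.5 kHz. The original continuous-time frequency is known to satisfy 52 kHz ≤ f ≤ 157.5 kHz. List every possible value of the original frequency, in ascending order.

62.5 kHz, 72.5 kHz, 107.5 kHz, 117.5 kHz, 152.5 kHz

Frequencies that alias to 17.5 kHz are k·fs ± 17.5 kHz for integer k ≥ 0.
k=0: 17.5 kHz.
k=1: 27.5 kHz, 62.5 kHz.
k=2: 72.5 kHz, 107.5 kHz.
k=3: 117.5 kHz, 152.5 kHz.
k=4: 162.5 kHz, 197.5 kHz.
Within [52 kHz, 157.5 kHz]: 62.5 kHz, 72.5 kHz, 107.5 kHz, 117.5 kHz, 152.5 kHz.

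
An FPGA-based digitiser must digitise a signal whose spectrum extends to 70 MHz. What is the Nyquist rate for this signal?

140 MHz

Nyquist rate = 2 × 70 MHz = 140 MHz.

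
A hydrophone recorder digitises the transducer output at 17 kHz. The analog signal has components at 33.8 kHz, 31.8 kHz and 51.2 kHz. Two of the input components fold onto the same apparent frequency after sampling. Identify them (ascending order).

fs/2 = 8.5 kHz.
33.8 kHz mod fs = 16.8 kHz.
16.8 kHz > fs/2 = 8.5 kHz, folds to fs − 16.8 kHz = 0.2 kHz.
31.8 kHz mod fs = 14.8 kHz.
14.8 kHz > fs/2 = 8.5 kHz, folds to fs − 14.8 kHz = 2.2 kHz.
51.2 kHz mod fs = 0.2 kHz.
0.2 kHz ≤ fs/2 = 8.5 kHz, appears at 0.2 kHz.
33.8 kHz and 51.2 kHz both map to 0.2 kHz.

33.8 kHz, 51.2 kHz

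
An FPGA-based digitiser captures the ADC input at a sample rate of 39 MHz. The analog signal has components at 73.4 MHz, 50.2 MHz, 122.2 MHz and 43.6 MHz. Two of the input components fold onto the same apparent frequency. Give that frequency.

fs/2 = 19.5 MHz.
73.4 MHz mod fs = 34.4 MHz.
34.4 MHz > fs/2 = 19.5 MHz, folds to fs − 34.4 MHz = 4.6 MHz.
50.2 MHz mod fs = 11.2 MHz.
11.2 MHz ≤ fs/2 = 19.5 MHz, appears at 11.2 MHz.
122.2 MHz mod fs = 5.2 MHz.
5.2 MHz ≤ fs/2 = 19.5 MHz, appears at 5.2 MHz.
43.6 MHz mod fs = 4.6 MHz.
4.6 MHz ≤ fs/2 = 19.5 MHz, appears at 4.6 MHz.
43.6 MHz and 73.4 MHz both map to 4.6 MHz.

4.6 MHz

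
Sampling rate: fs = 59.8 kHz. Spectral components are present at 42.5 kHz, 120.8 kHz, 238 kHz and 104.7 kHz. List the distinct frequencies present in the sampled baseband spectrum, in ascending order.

fs/2 = 29.9 kHz.
42.5 kHz > fs/2 = 29.9 kHz, folds to fs − 42.5 kHz = 17.3 kHz.
120.8 kHz mod fs = 1.2 kHz.
1.2 kHz ≤ fs/2 = 29.9 kHz, appears at 1.2 kHz.
238 kHz mod fs = 58.6 kHz.
58.6 kHz > fs/2 = 29.9 kHz, folds to fs − 58.6 kHz = 1.2 kHz.
104.7 kHz mod fs = 44.9 kHz.
44.9 kHz > fs/2 = 29.9 kHz, folds to fs − 44.9 kHz = 14.9 kHz.
Distinct values: {1.2 kHz, 14.9 kHz, 17.3 kHz}.

1.2 kHz, 14.9 kHz, 17.3 kHz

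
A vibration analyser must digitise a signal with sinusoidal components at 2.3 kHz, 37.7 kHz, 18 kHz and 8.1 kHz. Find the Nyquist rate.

Highest-frequency component: 37.7 kHz.
Nyquist rate = 2 × 37.7 kHz = 75.4 kHz.

75.4 kHz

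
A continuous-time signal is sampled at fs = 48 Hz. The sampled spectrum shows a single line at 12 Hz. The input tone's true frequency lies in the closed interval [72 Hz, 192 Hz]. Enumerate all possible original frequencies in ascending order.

Frequencies that alias to 12 Hz are k·fs ± 12 Hz for integer k ≥ 0.
k=0: 12 Hz.
k=1: 36 Hz, 60 Hz.
k=2: 84 Hz, 108 Hz.
k=3: 132 Hz, 156 Hz.
k=4: 180 Hz, 204 Hz.
k=5: 228 Hz, 252 Hz.
Within [72 Hz, 192 Hz]: 84 Hz, 108 Hz, 132 Hz, 156 Hz, 180 Hz.

84 Hz, 108 Hz, 132 Hz, 156 Hz, 180 Hz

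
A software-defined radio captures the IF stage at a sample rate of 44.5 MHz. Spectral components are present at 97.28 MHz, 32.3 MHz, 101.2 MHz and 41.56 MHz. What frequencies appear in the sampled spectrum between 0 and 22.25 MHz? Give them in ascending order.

fs/2 = 22.25 MHz.
97.28 MHz mod fs = 8.28 MHz.
8.28 MHz ≤ fs/2 = 22.25 MHz, appears at 8.28 MHz.
32.3 MHz > fs/2 = 22.25 MHz, folds to fs − 32.3 MHz = 12.2 MHz.
101.2 MHz mod fs = 12.2 MHz.
12.2 MHz ≤ fs/2 = 22.25 MHz, appears at 12.2 MHz.
41.56 MHz > fs/2 = 22.25 MHz, folds to fs − 41.56 MHz = 2.94 MHz.
Distinct values: {2.94 MHz, 8.28 MHz, 12.2 MHz}.

2.94 MHz, 8.28 MHz, 12.2 MHz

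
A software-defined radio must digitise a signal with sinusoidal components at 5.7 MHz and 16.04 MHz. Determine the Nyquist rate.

Highest-frequency component: 16.04 MHz.
Nyquist rate = 2 × 16.04 MHz = 32.08 MHz.

32.08 MHz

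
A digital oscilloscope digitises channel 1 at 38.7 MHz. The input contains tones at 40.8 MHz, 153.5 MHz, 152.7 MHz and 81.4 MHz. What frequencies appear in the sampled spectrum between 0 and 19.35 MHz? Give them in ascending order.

1.3 MHz, 2.1 MHz, 4 MHz

fs/2 = 19.35 MHz.
40.8 MHz mod fs = 2.1 MHz.
2.1 MHz ≤ fs/2 = 19.35 MHz, appears at 2.1 MHz.
153.5 MHz mod fs = 37.4 MHz.
37.4 MHz > fs/2 = 19.35 MHz, folds to fs − 37.4 MHz = 1.3 MHz.
152.7 MHz mod fs = 36.6 MHz.
36.6 MHz > fs/2 = 19.35 MHz, folds to fs − 36.6 MHz = 2.1 MHz.
81.4 MHz mod fs = 4 MHz.
4 MHz ≤ fs/2 = 19.35 MHz, appears at 4 MHz.
Distinct values: {1.3 MHz, 2.1 MHz, 4 MHz}.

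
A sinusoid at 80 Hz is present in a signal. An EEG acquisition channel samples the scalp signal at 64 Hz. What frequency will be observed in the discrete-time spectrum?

16 Hz

80 Hz mod fs = 16 Hz.
16 Hz ≤ fs/2 = 32 Hz, appears at 16 Hz.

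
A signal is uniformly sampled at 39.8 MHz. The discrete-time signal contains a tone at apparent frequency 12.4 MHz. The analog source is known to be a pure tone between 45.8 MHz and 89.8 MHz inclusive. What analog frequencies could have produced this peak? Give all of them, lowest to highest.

52.2 MHz, 67.2 MHz

Frequencies that alias to 12.4 MHz are k·fs ± 12.4 MHz for integer k ≥ 0.
k=0: 12.4 MHz.
k=1: 27.4 MHz, 52.2 MHz.
k=2: 67.2 MHz, 92 MHz.
k=3: 107 MHz, 131.8 MHz.
Within [45.8 MHz, 89.8 MHz]: 52.2 MHz, 67.2 MHz.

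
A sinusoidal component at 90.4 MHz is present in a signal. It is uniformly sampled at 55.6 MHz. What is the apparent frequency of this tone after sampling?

90.4 MHz mod fs = 34.8 MHz.
34.8 MHz > fs/2 = 27.8 MHz, folds to fs − 34.8 MHz = 20.8 MHz.

20.8 MHz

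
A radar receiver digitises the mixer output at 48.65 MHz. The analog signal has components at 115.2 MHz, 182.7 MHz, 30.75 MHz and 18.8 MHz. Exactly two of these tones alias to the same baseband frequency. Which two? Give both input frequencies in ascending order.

30.75 MHz, 115.2 MHz

fs/2 = 24.325 MHz.
115.2 MHz mod fs = 17.9 MHz.
17.9 MHz ≤ fs/2 = 24.325 MHz, appears at 17.9 MHz.
182.7 MHz mod fs = 36.75 MHz.
36.75 MHz > fs/2 = 24.325 MHz, folds to fs − 36.75 MHz = 11.9 MHz.
30.75 MHz > fs/2 = 24.325 MHz, folds to fs − 30.75 MHz = 17.9 MHz.
18.8 MHz ≤ fs/2 = 24.325 MHz, passes unchanged.
30.75 MHz and 115.2 MHz both map to 17.9 MHz.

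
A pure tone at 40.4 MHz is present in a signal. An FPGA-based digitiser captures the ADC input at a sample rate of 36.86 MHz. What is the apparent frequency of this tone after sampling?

3.54 MHz

40.4 MHz mod fs = 3.54 MHz.
3.54 MHz ≤ fs/2 = 18.43 MHz, appears at 3.54 MHz.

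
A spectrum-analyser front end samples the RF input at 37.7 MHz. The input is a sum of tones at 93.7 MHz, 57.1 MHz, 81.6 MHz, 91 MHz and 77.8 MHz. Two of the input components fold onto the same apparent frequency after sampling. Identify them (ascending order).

57.1 MHz, 93.7 MHz

fs/2 = 18.85 MHz.
93.7 MHz mod fs = 18.3 MHz.
18.3 MHz ≤ fs/2 = 18.85 MHz, appears at 18.3 MHz.
57.1 MHz mod fs = 19.4 MHz.
19.4 MHz > fs/2 = 18.85 MHz, folds to fs − 19.4 MHz = 18.3 MHz.
81.6 MHz mod fs = 6.2 MHz.
6.2 MHz ≤ fs/2 = 18.85 MHz, appears at 6.2 MHz.
91 MHz mod fs = 15.6 MHz.
15.6 MHz ≤ fs/2 = 18.85 MHz, appears at 15.6 MHz.
77.8 MHz mod fs = 2.4 MHz.
2.4 MHz ≤ fs/2 = 18.85 MHz, appears at 2.4 MHz.
57.1 MHz and 93.7 MHz both map to 18.3 MHz.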